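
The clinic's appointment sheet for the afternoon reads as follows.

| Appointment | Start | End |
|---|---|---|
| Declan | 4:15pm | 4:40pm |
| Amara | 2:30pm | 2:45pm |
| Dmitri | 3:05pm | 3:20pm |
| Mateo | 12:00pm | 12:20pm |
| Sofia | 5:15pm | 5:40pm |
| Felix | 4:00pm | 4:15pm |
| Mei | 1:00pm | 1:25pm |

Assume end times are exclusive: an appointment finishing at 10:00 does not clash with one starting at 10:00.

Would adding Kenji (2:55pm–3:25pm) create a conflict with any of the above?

Yes — it overlaps Dmitri

Mateo: ends 12:20pm at or before Kenji starts 2:55pm → clear.
Mei: ends 1:25pm at or before Kenji starts 2:55pm → clear.
Amara: ends 2:45pm at or before Kenji starts 2:55pm → clear.
Dmitri: starts 3:05pm before Kenji ends 3:25pm, and ends 3:20pm after Kenji starts 2:55pm → overlap.
Felix: starts 4:00pm at or after Kenji ends 3:25pm → clear.
Declan: starts 4:15pm at or after Kenji ends 3:25pm → clear.
Sofia: starts 5:15pm at or after Kenji ends 3:25pm → clear.
Kenji overlaps Dmitri.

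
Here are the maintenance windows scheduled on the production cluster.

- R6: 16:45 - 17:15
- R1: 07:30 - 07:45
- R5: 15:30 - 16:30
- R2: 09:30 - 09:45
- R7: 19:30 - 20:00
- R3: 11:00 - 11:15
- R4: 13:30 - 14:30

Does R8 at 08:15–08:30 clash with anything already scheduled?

No — it doesn't clash with anything

R1: ends 07:45 at or before R8 starts 08:15 → clear.
R2: starts 09:30 at or after R8 ends 08:30 → clear.
R3: starts 11:00 at or after R8 ends 08:30 → clear.
R4: starts 13:30 at or after R8 ends 08:30 → clear.
R5: starts 15:30 at or after R8 ends 08:30 → clear.
R6: starts 16:45 at or after R8 ends 08:30 → clear.
R7: starts 19:30 at or after R8 ends 08:30 → clear.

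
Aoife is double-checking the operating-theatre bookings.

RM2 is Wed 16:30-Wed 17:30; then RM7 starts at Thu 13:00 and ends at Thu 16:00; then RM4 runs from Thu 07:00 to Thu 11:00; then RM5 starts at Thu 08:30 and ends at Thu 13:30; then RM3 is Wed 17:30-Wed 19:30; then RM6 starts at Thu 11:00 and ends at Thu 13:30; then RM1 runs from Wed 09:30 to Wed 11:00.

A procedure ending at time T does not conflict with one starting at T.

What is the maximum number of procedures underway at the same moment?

Walk through starts and ends in time order (an end at T is processed before a start at T):
Wed 09:30 start RM1 → 1
Wed 11:00 end RM1 → 0
Wed 16:30 start RM2 → 1
Wed 17:30 end RM2 → 0
Wed 17:30 start RM3 → 1
Wed 19:30 end RM3 → 0
Thu 07:00 start RM4 → 1
Thu 08:30 start RM5 → 2
Thu 11:00 end RM4 → 1
Thu 11:00 start RM6 → 2
Thu 13:00 start RM7 → 3
Thu 13:30 end RM5 → 2
Thu 13:30 end RM6 → 1
Thu 16:00 end RM7 → 0
Peak is 3, at Thu 13:00 (RM5, RM6, RM7).

3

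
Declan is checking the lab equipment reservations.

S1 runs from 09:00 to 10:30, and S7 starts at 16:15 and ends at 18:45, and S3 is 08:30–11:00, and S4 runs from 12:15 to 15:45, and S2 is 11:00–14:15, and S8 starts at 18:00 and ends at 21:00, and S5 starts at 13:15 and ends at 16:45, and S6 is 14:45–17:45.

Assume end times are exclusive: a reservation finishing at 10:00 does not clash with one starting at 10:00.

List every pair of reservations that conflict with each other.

Two intervals overlap when each starts before the other ends.
Sorted by start: S3, S1, S2, S4, S5, S6, S7, S8.
S1 starts before S3 ends → S3 and S1 overlap.
S2 starts exactly when S3 ends (back-to-back, no overlap), so nothing later overlaps S3 either.
S2 starts after S1 ends, so nothing later overlaps S1 either.
S4 starts before S2 ends → S2 and S4 overlap.
S5 starts before S2 ends → S2 and S5 overlap.
S6 starts after S2 ends, so nothing later overlaps S2 either.
S5 starts before S4 ends → S4 and S5 overlap.
S6 starts before S4 ends → S4 and S6 overlap.
S7 starts after S4 ends, so nothing later overlaps S4 either.
S6 starts before S5 ends → S5 and S6 overlap.
S7 starts before S5 ends → S5 and S7 overlap.
S8 starts after S5 ends.
S7 starts before S6 ends → S6 and S7 overlap.
S8 starts after S6 ends.
S8 starts before S7 ends → S7 and S8 overlap.

S1 & S3, S2 & S4, S2 & S5, S4 & S5, S4 & S6, S5 & S6, S5 & S7, S6 & S7, S7 & S8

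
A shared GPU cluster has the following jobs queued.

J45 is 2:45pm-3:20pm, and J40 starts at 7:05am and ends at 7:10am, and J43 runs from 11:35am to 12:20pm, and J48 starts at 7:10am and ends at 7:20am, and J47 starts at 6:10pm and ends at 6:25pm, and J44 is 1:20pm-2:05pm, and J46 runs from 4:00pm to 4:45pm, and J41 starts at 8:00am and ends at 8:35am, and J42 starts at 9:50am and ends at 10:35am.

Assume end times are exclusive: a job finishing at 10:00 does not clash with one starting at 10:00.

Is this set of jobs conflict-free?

Sorted by start: J40, J48, J41, J42, J43, J44, J45, J46, J47.
J48 starts exactly when J40 ends (back-to-back, no overlap) — done with J40.
J41 starts after J48 ends — done with J48.
J42 starts after J41 ends — done with J41.
J43 starts after J42 ends — done with J42.
J44 starts after J43 ends — done with J43.
J45 starts after J44 ends — done with J44.
J46 starts after J45 ends — done with J45.
J47 starts after J46 ends.
Every pair is clear; the schedule has no overlaps.

Yes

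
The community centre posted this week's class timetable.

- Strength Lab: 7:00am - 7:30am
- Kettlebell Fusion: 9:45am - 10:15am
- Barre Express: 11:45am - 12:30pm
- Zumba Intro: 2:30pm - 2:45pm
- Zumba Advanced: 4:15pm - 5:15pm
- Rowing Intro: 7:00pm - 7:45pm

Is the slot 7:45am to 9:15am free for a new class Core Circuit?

Strength Lab: ends 7:30am at or before Core Circuit starts 7:45am → clear.
Kettlebell Fusion: starts 9:45am at or after Core Circuit ends 9:15am → clear.
Barre Express: starts 11:45am at or after Core Circuit ends 9:15am → clear.
Zumba Intro: starts 2:30pm at or after Core Circuit ends 9:15am → clear.
Zumba Advanced: starts 4:15pm at or after Core Circuit ends 9:15am → clear.
Rowing Intro: starts 7:00pm at or after Core Circuit ends 9:15am → clear.

Yes — the slot is free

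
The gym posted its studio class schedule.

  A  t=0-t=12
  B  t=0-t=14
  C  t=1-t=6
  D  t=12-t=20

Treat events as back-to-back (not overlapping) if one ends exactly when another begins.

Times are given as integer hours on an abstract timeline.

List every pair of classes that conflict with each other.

A & B, A & C, B & C, B & D

Sorted by start: A, B, C, D.
B starts before A ends → A and B overlap.
C starts before A ends → A and C overlap.
D starts exactly when A ends (back-to-back, no overlap).
C starts before B ends → B and C overlap.
D starts before B ends → B and D overlap.
D starts after C ends.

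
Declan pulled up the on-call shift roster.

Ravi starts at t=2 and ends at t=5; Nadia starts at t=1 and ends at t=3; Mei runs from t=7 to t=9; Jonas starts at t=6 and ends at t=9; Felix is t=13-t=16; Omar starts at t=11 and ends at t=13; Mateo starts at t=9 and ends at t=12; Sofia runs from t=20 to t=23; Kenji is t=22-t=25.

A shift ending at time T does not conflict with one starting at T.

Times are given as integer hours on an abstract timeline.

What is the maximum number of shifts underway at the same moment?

Sort all start/end points and keep a running count:
t=1 start Nadia → 1
t=2 start Ravi → 2
t=3 end Nadia → 1
t=5 end Ravi → 0
t=6 start Jonas → 1
t=7 start Mei → 2
t=9 end Jonas → 1
t=9 end Mei → 0
t=9 start Mateo → 1
t=11 start Omar → 2
t=12 end Mateo → 1
t=13 end Omar → 0
t=13 start Felix → 1
t=16 end Felix → 0
t=20 start Sofia → 1
t=22 start Kenji → 2
t=23 end Sofia → 1
t=25 end Kenji → 0
Peak is 2, at t=2 (Nadia, Ravi).

2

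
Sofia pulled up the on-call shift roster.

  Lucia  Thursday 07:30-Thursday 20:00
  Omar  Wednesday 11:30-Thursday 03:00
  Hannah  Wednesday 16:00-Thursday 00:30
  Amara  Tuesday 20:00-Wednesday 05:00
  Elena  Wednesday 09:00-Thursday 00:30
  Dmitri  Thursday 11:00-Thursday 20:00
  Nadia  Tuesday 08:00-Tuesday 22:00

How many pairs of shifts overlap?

Sorted by start: Nadia, Amara, Elena, Omar, Hannah, Lucia, Dmitri.
Amara starts before Nadia ends → Nadia and Amara overlap.
Elena starts after Nadia ends; Nadia is clear from here.
Elena starts after Amara ends; Amara is clear from here.
Omar starts before Elena ends → Elena and Omar overlap.
Hannah starts before Elena ends → Elena and Hannah overlap.
Lucia starts after Elena ends; Elena is clear from here.
Hannah starts before Omar ends → Omar and Hannah overlap.
Lucia starts after Omar ends; Omar is clear from here.
Lucia starts after Hannah ends; Hannah is clear from here.
Dmitri starts before Lucia ends → Lucia and Dmitri overlap.
Overlapping pairs: Amara & Nadia, Dmitri & Lucia, Elena & Hannah, Elena & Omar, Hannah & Omar — 5 in total.

5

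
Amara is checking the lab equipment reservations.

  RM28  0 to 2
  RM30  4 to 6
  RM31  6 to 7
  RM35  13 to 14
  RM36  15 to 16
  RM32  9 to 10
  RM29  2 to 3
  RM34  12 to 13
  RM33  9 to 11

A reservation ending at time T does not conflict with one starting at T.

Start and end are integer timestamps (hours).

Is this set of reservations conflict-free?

Two intervals overlap when each starts before the other ends.
Sorted by start: RM28, RM29, RM30, RM31, RM32, RM33, RM34, RM35, RM36.
RM29 starts exactly when RM28 ends (back-to-back, no overlap); RM28 is clear from here.
RM30 starts after RM29 ends; RM29 is clear from here.
RM31 starts exactly when RM30 ends (back-to-back, no overlap); RM30 is clear from here.
RM32 starts after RM31 ends; RM31 is clear from here.
RM33 starts before RM32 ends → RM32 and RM33 overlap.
That's a conflict, so the schedule is not conflict-free.

No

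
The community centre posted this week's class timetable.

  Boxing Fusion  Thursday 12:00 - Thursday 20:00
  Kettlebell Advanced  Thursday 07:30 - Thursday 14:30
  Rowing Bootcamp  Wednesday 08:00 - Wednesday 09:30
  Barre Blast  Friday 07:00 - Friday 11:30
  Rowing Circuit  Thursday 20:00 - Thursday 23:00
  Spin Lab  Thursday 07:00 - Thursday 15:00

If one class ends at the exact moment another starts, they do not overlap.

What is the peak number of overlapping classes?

3

Sweep the timeline, counting +1 at each start and −1 at each end (ends before starts at a tie):
Wednesday 08:00 start Rowing Bootcamp → 1
Wednesday 09:30 end Rowing Bootcamp → 0
Thursday 07:00 start Spin Lab → 1
Thursday 07:30 start Kettlebell Advanced → 2
Thursday 12:00 start Boxing Fusion → 3
Thursday 14:30 end Kettlebell Advanced → 2
Thursday 15:00 end Spin Lab → 1
Thursday 20:00 end Boxing Fusion → 0
Thursday 20:00 start Rowing Circuit → 1
Thursday 23:00 end Rowing Circuit → 0
Friday 07:00 start Barre Blast → 1
Friday 11:30 end Barre Blast → 0
Peak is 3, at Thursday 12:00 (Boxing Fusion, Kettlebell Advanced, Spin Lab).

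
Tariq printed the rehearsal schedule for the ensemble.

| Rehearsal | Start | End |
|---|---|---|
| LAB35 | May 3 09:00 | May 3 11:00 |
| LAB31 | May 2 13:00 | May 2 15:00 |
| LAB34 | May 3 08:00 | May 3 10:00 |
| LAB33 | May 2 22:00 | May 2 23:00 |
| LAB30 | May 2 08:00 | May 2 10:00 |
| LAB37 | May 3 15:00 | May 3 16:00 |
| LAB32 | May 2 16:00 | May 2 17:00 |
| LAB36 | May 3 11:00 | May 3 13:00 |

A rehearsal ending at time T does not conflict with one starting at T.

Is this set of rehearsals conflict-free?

No

Sorted by start: LAB30, LAB31, LAB32, LAB33, LAB34, LAB35, LAB36, LAB37.
LAB31 starts after LAB30 ends; LAB30 is clear from here.
LAB32 starts after LAB31 ends; LAB31 is clear from here.
LAB33 starts after LAB32 ends; LAB32 is clear from here.
LAB34 starts after LAB33 ends; LAB33 is clear from here.
LAB35 starts before LAB34 ends → LAB34 and LAB35 overlap.
That's a conflict, so the schedule is not conflict-free.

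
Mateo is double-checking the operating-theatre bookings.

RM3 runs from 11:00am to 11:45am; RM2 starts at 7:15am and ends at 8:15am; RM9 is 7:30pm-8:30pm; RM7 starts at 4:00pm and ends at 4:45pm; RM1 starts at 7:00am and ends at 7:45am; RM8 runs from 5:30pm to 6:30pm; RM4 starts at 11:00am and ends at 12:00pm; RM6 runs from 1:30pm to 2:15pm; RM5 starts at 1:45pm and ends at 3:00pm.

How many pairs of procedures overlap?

Sorted by start: RM1, RM2, RM3, RM4, RM6, RM5, RM7, RM8, RM9.
RM2 starts before RM1 ends → RM1 and RM2 overlap.
RM3 starts after RM1 ends; RM1 is clear from here.
RM3 starts after RM2 ends; RM2 is clear from here.
RM4 starts before RM3 ends → RM3 and RM4 overlap.
RM6 starts after RM3 ends; RM3 is clear from here.
RM6 starts after RM4 ends; RM4 is clear from here.
RM5 starts before RM6 ends → RM6 and RM5 overlap.
RM7 starts after RM6 ends; RM6 is clear from here.
RM7 starts after RM5 ends; RM5 is clear from here.
RM8 starts after RM7 ends; RM7 is clear from here.
RM9 starts after RM8 ends.
Overlapping pairs: RM1 & RM2, RM3 & RM4, RM5 & RM6 — 3 in total.

3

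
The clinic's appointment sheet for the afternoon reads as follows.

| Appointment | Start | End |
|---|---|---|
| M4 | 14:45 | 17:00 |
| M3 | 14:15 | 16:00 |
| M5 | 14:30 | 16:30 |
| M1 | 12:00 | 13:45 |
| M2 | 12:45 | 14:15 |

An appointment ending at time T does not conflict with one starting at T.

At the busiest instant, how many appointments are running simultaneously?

Sweep the timeline, counting +1 at each start and −1 at each end (ends before starts at a tie):
12:00 start M1 → 1
12:45 start M2 → 2
13:45 end M1 → 1
14:15 end M2 → 0
14:15 start M3 → 1
14:30 start M5 → 2
14:45 start M4 → 3
16:00 end M3 → 2
16:30 end M5 → 1
17:00 end M4 → 0
Peak is 3, at 14:45 (M3, M4, M5).

3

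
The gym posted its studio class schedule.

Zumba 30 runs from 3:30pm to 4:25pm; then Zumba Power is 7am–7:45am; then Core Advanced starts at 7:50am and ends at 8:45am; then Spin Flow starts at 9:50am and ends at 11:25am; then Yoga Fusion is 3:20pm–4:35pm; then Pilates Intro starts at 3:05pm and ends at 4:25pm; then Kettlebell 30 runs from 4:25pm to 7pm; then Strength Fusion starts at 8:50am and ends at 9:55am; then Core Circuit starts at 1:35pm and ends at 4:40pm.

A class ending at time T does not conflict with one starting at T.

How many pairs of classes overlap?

9

Two intervals overlap when each starts before the other ends.
Sorted by start: Zumba Power, Core Advanced, Strength Fusion, Spin Flow, Core Circuit, Pilates Intro, Yoga Fusion, Zumba 30, Kettlebell 30.
Core Advanced starts after Zumba Power ends — done with Zumba Power.
Strength Fusion starts after Core Advanced ends — done with Core Advanced.
Spin Flow starts before Strength Fusion ends → Strength Fusion and Spin Flow overlap.
Core Circuit starts after Strength Fusion ends — done with Strength Fusion.
Core Circuit starts after Spin Flow ends — done with Spin Flow.
Pilates Intro starts before Core Circuit ends → Core Circuit and Pilates Intro overlap.
Yoga Fusion starts before Core Circuit ends → Core Circuit and Yoga Fusion overlap.
Zumba 30 starts before Core Circuit ends → Core Circuit and Zumba 30 overlap.
Kettlebell 30 starts before Core Circuit ends → Core Circuit and Kettlebell 30 overlap.
Yoga Fusion starts before Pilates Intro ends → Pilates Intro and Yoga Fusion overlap.
Zumba 30 starts before Pilates Intro ends → Pilates Intro and Zumba 30 overlap.
Kettlebell 30 starts exactly when Pilates Intro ends (back-to-back, no overlap).
Zumba 30 starts before Yoga Fusion ends → Yoga Fusion and Zumba 30 overlap.
Kettlebell 30 starts before Yoga Fusion ends → Yoga Fusion and Kettlebell 30 overlap.
Kettlebell 30 starts exactly when Zumba 30 ends (back-to-back, no overlap).
Overlapping pairs: Core Circuit & Kettlebell 30, Core Circuit & Pilates Intro, Core Circuit & Yoga Fusion, Core Circuit & Zumba 30, Kettlebell 30 & Yoga Fusion, Pilates Intro & Yoga Fusion, Pilates Intro & Zumba 30, Spin Flow & Strength Fusion, Yoga Fusion & Zumba 30 — 9 in total.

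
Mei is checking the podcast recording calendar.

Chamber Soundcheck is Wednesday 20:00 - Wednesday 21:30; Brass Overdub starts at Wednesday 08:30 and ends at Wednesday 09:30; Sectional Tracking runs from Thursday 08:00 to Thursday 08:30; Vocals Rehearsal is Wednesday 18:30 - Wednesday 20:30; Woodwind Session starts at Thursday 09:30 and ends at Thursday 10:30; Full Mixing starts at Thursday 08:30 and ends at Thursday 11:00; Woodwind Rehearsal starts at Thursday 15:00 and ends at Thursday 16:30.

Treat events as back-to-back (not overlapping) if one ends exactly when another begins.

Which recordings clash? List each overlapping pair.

Sorted by start: Brass Overdub, Vocals Rehearsal, Chamber Soundcheck, Sectional Tracking, Full Mixing, Woodwind Session, Woodwind Rehearsal.
Vocals Rehearsal starts after Brass Overdub ends, so Brass Overdub has no further overlaps.
Chamber Soundcheck starts before Vocals Rehearsal ends → Vocals Rehearsal and Chamber Soundcheck overlap.
Sectional Tracking starts after Vocals Rehearsal ends, so Vocals Rehearsal has no further overlaps.
Sectional Tracking starts after Chamber Soundcheck ends, so Chamber Soundcheck has no further overlaps.
Full Mixing starts exactly when Sectional Tracking ends (back-to-back, no overlap), so Sectional Tracking has no further overlaps.
Woodwind Session starts before Full Mixing ends → Full Mixing and Woodwind Session overlap.
Woodwind Rehearsal starts after Full Mixing ends.
Woodwind Rehearsal starts after Woodwind Session ends.

Chamber Soundcheck & Vocals Rehearsal, Full Mixing & Woodwind Session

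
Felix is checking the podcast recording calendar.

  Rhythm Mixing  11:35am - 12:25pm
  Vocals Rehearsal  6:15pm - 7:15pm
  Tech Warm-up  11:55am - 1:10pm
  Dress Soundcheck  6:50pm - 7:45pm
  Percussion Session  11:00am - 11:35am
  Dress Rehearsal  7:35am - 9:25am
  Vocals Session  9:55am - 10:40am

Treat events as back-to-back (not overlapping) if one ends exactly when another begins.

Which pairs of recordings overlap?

Sorted by start: Dress Rehearsal, Vocals Session, Percussion Session, Rhythm Mixing, Tech Warm-up, Vocals Rehearsal, Dress Soundcheck.
Vocals Session starts after Dress Rehearsal ends, so Dress Rehearsal has no further overlaps.
Percussion Session starts after Vocals Session ends, so Vocals Session has no further overlaps.
Rhythm Mixing starts exactly when Percussion Session ends (back-to-back, no overlap), so Percussion Session has no further overlaps.
Tech Warm-up starts before Rhythm Mixing ends → Rhythm Mixing and Tech Warm-up overlap.
Vocals Rehearsal starts after Rhythm Mixing ends, so Rhythm Mixing has no further overlaps.
Vocals Rehearsal starts after Tech Warm-up ends, so Tech Warm-up has no further overlaps.
Dress Soundcheck starts before Vocals Rehearsal ends → Vocals Rehearsal and Dress Soundcheck overlap.

Dress Soundcheck & Vocals Rehearsal, Rhythm Mixing & Tech Warm-up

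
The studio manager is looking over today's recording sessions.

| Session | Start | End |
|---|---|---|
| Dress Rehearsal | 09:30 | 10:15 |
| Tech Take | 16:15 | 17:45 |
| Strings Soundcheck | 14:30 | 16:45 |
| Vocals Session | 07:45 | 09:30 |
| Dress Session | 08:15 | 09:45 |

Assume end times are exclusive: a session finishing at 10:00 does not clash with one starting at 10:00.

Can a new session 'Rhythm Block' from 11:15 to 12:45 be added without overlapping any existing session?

Yes — the slot is free

Vocals Session: ends 09:30 at or before Rhythm Block starts 11:15 → clear.
Dress Session: ends 09:45 at or before Rhythm Block starts 11:15 → clear.
Dress Rehearsal: ends 10:15 at or before Rhythm Block starts 11:15 → clear.
Strings Soundcheck: starts 14:30 at or after Rhythm Block ends 12:45 → clear.
Tech Take: starts 16:15 at or after Rhythm Block ends 12:45 → clear.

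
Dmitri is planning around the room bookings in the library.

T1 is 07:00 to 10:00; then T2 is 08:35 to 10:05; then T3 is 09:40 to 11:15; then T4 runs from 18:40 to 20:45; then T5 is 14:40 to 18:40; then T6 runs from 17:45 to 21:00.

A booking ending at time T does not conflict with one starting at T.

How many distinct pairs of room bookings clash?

Two intervals overlap when each starts before the other ends.
Sorted by start: T1, T2, T3, T5, T6, T4.
T2 starts before T1 ends → T1 and T2 overlap.
T3 starts before T1 ends → T1 and T3 overlap.
T5 starts after T1 ends, so nothing later overlaps T1 either.
T3 starts before T2 ends → T2 and T3 overlap.
T5 starts after T2 ends, so nothing later overlaps T2 either.
T5 starts after T3 ends, so nothing later overlaps T3 either.
T6 starts before T5 ends → T5 and T6 overlap.
T4 starts exactly when T5 ends (back-to-back, no overlap).
T4 starts before T6 ends → T6 and T4 overlap.
Overlapping pairs: T1 & T2, T1 & T3, T2 & T3, T4 & T6, T5 & T6 — 5 in total.

5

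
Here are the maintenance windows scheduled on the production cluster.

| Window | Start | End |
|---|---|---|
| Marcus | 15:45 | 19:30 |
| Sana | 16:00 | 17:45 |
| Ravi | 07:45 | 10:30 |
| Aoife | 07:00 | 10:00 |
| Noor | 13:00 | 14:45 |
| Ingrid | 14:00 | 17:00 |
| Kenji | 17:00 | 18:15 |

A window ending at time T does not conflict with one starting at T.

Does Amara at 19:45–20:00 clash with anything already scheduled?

No — it doesn't clash with anything

Aoife: ends 10:00 at or before Amara starts 19:45 → clear.
Ravi: ends 10:30 at or before Amara starts 19:45 → clear.
Noor: ends 14:45 at or before Amara starts 19:45 → clear.
Ingrid: ends 17:00 at or before Amara starts 19:45 → clear.
Marcus: ends 19:30 at or before Amara starts 19:45 → clear.
Sana: ends 17:45 at or before Amara starts 19:45 → clear.
Kenji: ends 18:15 at or before Amara starts 19:45 → clear.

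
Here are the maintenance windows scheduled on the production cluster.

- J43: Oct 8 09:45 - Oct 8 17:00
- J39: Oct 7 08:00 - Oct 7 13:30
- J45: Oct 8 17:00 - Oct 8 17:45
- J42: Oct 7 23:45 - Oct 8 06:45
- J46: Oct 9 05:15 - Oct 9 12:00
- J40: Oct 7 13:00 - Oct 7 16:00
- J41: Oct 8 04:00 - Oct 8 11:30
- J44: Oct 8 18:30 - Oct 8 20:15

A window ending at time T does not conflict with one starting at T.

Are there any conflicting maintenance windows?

Yes

Sorted by start: J39, J40, J42, J41, J43, J45, J44, J46.
J40 starts before J39 ends → J39 and J40 overlap.
That's a conflict, so the schedule is not conflict-free.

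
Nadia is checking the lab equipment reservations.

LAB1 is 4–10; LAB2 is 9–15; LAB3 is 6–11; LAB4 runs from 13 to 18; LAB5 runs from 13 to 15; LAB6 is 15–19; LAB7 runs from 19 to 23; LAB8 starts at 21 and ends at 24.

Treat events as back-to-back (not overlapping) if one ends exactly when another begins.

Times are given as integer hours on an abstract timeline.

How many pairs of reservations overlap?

8

Sorted by start: LAB1, LAB3, LAB2, LAB4, LAB5, LAB6, LAB7, LAB8.
LAB3 starts before LAB1 ends → LAB1 and LAB3 overlap.
LAB2 starts before LAB1 ends → LAB1 and LAB2 overlap.
LAB4 starts after LAB1 ends, so nothing later overlaps LAB1 either.
LAB2 starts before LAB3 ends → LAB3 and LAB2 overlap.
LAB4 starts after LAB3 ends, so nothing later overlaps LAB3 either.
LAB4 starts before LAB2 ends → LAB2 and LAB4 overlap.
LAB5 starts before LAB2 ends → LAB2 and LAB5 overlap.
LAB6 starts exactly when LAB2 ends (back-to-back, no overlap), so nothing later overlaps LAB2 either.
LAB5 starts before LAB4 ends → LAB4 and LAB5 overlap.
LAB6 starts before LAB4 ends → LAB4 and LAB6 overlap.
LAB7 starts after LAB4 ends, so nothing later overlaps LAB4 either.
LAB6 starts exactly when LAB5 ends (back-to-back, no overlap), so nothing later overlaps LAB5 either.
LAB7 starts exactly when LAB6 ends (back-to-back, no overlap), so nothing later overlaps LAB6 either.
LAB8 starts before LAB7 ends → LAB7 and LAB8 overlap.
Overlapping pairs: LAB1 & LAB2, LAB1 & LAB3, LAB2 & LAB3, LAB2 & LAB4, LAB2 & LAB5, LAB4 & LAB5, LAB4 & LAB6, LAB7 & LAB8 — 8 in total.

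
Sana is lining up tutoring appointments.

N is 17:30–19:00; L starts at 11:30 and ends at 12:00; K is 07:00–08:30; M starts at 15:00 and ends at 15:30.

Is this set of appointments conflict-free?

Yes

Check each pair: they overlap iff neither finishes before the other starts.
Sorted by start: K, L, M, N.
L starts after K ends, so K has no further overlaps.
M starts after L ends, so L has no further overlaps.
N starts after M ends.
Every pair is clear; the schedule has no overlaps.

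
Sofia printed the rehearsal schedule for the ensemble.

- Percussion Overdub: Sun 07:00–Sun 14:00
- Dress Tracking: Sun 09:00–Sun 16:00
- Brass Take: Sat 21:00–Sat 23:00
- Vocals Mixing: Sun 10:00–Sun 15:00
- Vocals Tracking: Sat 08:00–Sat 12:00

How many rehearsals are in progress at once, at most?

3

Walk through starts and ends in time order (an end at T is processed before a start at T):
Sat 08:00 start Vocals Tracking → 1
Sat 12:00 end Vocals Tracking → 0
Sat 21:00 start Brass Take → 1
Sat 23:00 end Brass Take → 0
Sun 07:00 start Percussion Overdub → 1
Sun 09:00 start Dress Tracking → 2
Sun 10:00 start Vocals Mixing → 3
Sun 14:00 end Percussion Overdub → 2
Sun 15:00 end Vocals Mixing → 1
Sun 16:00 end Dress Tracking → 0
Peak is 3, at Sun 10:00 (Dress Tracking, Percussion Overdub, Vocals Mixing).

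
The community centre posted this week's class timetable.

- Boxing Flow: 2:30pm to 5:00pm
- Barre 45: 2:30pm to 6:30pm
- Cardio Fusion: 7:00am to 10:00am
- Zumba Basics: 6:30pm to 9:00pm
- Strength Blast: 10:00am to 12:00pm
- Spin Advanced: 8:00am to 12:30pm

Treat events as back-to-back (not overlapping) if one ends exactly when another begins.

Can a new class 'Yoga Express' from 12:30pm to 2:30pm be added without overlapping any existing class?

Yes — the slot is free

Cardio Fusion: ends 10:00am at or before Yoga Express starts 12:30pm → clear.
Spin Advanced: ends 12:30pm at or before Yoga Express starts 12:30pm → clear.
Strength Blast: ends 12:00pm at or before Yoga Express starts 12:30pm → clear.
Boxing Flow: starts 2:30pm at or after Yoga Express ends 2:30pm → clear.
Barre 45: starts 2:30pm at or after Yoga Express ends 2:30pm → clear.
Zumba Basics: starts 6:30pm at or after Yoga Express ends 2:30pm → clear.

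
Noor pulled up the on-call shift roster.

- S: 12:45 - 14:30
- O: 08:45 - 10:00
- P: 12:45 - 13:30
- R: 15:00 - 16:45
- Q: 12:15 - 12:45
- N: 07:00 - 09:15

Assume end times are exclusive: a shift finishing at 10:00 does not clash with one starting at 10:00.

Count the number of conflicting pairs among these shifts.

2

Sorted by start: N, O, Q, P, S, R.
O starts before N ends → N and O overlap.
Q starts after N ends, so nothing later overlaps N either.
Q starts after O ends, so nothing later overlaps O either.
P starts exactly when Q ends (back-to-back, no overlap), so nothing later overlaps Q either.
S starts before P ends → P and S overlap.
R starts after P ends.
R starts after S ends.
Overlapping pairs: N & O, P & S — 2 in total.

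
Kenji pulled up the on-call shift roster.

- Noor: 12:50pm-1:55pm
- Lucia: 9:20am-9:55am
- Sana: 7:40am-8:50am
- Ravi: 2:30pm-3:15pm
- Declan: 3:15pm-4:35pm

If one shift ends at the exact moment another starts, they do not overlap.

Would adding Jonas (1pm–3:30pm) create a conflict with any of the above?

Yes — it overlaps Declan, Noor, Ravi

Sana: ends 8:50am at or before Jonas starts 1pm → clear.
Lucia: ends 9:55am at or before Jonas starts 1pm → clear.
Noor: starts 12:50pm before Jonas ends 3:30pm, and ends 1:55pm after Jonas starts 1pm → overlap.
Ravi: starts 2:30pm before Jonas ends 3:30pm, and ends 3:15pm after Jonas starts 1pm → overlap.
Declan: starts 3:15pm before Jonas ends 3:30pm, and ends 4:35pm after Jonas starts 1pm → overlap.
Jonas overlaps Noor, Ravi, Declan.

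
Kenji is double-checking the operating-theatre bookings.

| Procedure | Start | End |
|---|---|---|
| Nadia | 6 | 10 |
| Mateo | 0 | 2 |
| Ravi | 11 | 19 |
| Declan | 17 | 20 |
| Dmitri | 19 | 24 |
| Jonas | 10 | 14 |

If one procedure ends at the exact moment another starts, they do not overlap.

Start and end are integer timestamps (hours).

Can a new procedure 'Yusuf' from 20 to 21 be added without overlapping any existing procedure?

No — it overlaps Dmitri

Mateo: ends 2 at or before Yusuf starts 20 → clear.
Nadia: ends 10 at or before Yusuf starts 20 → clear.
Jonas: ends 14 at or before Yusuf starts 20 → clear.
Ravi: ends 19 at or before Yusuf starts 20 → clear.
Declan: ends 20 at or before Yusuf starts 20 → clear.
Dmitri: starts 19 before Yusuf ends 21, and ends 24 after Yusuf starts 20 → overlap.
Yusuf overlaps Dmitri.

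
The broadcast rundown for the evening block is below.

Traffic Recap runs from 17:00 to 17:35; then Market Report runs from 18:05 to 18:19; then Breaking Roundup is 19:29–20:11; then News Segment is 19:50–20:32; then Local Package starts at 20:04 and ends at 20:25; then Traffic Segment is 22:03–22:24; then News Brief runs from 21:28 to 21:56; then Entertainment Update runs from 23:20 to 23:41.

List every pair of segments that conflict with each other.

Sorted by start: Traffic Recap, Market Report, Breaking Roundup, News Segment, Local Package, News Brief, Traffic Segment, Entertainment Update.
Market Report starts after Traffic Recap ends; Traffic Recap is clear from here.
Breaking Roundup starts after Market Report ends; Market Report is clear from here.
News Segment starts before Breaking Roundup ends → Breaking Roundup and News Segment overlap.
Local Package starts before Breaking Roundup ends → Breaking Roundup and Local Package overlap.
News Brief starts after Breaking Roundup ends; Breaking Roundup is clear from here.
Local Package starts before News Segment ends → News Segment and Local Package overlap.
News Brief starts after News Segment ends; News Segment is clear from here.
News Brief starts after Local Package ends; Local Package is clear from here.
Traffic Segment starts after News Brief ends; News Brief is clear from here.
Entertainment Update starts after Traffic Segment ends.

Breaking Roundup & Local Package, Breaking Roundup & News Segment, Local Package & News Segment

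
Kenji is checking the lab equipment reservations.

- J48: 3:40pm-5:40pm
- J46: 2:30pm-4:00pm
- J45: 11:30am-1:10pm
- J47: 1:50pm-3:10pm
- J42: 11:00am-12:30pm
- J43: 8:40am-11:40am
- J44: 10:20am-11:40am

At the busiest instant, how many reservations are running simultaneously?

4

Sort all start/end points and keep a running count:
8:40am start J43 → 1
10:20am start J44 → 2
11:00am start J42 → 3
11:30am start J45 → 4
11:40am end J43 → 3
11:40am end J44 → 2
12:30pm end J42 → 1
1:10pm end J45 → 0
1:50pm start J47 → 1
2:30pm start J46 → 2
3:10pm end J47 → 1
3:40pm start J48 → 2
4:00pm end J46 → 1
5:40pm end J48 → 0
Peak is 4, at 11:30am (J42, J43, J44, J45).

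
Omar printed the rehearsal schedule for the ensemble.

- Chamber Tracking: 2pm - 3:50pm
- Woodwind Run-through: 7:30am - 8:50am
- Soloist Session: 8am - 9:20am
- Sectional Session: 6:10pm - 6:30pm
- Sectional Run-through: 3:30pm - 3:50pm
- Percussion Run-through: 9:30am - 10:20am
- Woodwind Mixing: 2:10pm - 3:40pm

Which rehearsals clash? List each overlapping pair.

Chamber Tracking & Sectional Run-through, Chamber Tracking & Woodwind Mixing, Sectional Run-through & Woodwind Mixing, Soloist Session & Woodwind Run-through

Sorted by start: Woodwind Run-through, Soloist Session, Percussion Run-through, Chamber Tracking, Woodwind Mixing, Sectional Run-through, Sectional Session.
Soloist Session starts before Woodwind Run-through ends → Woodwind Run-through and Soloist Session overlap.
Percussion Run-through starts after Woodwind Run-through ends, so Woodwind Run-through has no further overlaps.
Percussion Run-through starts after Soloist Session ends, so Soloist Session has no further overlaps.
Chamber Tracking starts after Percussion Run-through ends, so Percussion Run-through has no further overlaps.
Woodwind Mixing starts before Chamber Tracking ends → Chamber Tracking and Woodwind Mixing overlap.
Sectional Run-through starts before Chamber Tracking ends → Chamber Tracking and Sectional Run-through overlap.
Sectional Session starts after Chamber Tracking ends.
Sectional Run-through starts before Woodwind Mixing ends → Woodwind Mixing and Sectional Run-through overlap.
Sectional Session starts after Woodwind Mixing ends.
Sectional Session starts after Sectional Run-through ends.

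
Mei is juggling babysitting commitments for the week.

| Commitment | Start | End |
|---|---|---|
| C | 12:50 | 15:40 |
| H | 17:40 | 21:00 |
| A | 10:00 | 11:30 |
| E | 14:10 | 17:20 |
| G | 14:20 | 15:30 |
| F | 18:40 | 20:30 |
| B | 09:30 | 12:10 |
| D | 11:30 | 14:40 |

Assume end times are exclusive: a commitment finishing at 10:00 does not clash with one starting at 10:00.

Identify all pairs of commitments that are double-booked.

A & B, B & D, C & D, C & E, C & G, D & E, D & G, E & G, F & H

Two intervals overlap when each starts before the other ends.
Sorted by start: B, A, D, C, E, G, H, F.
A starts before B ends → B and A overlap.
D starts before B ends → B and D overlap.
C starts after B ends, so B has no further overlaps.
D starts exactly when A ends (back-to-back, no overlap), so A has no further overlaps.
C starts before D ends → D and C overlap.
E starts before D ends → D and E overlap.
G starts before D ends → D and G overlap.
H starts after D ends, so D has no further overlaps.
E starts before C ends → C and E overlap.
G starts before C ends → C and G overlap.
H starts after C ends, so C has no further overlaps.
G starts before E ends → E and G overlap.
H starts after E ends, so E has no further overlaps.
H starts after G ends, so G has no further overlaps.
F starts before H ends → H and F overlap.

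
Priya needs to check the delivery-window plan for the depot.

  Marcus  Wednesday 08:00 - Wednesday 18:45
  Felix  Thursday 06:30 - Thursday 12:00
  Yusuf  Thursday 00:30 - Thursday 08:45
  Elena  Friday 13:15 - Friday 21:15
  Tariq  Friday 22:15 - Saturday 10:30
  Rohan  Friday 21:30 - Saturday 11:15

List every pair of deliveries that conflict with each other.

Felix & Yusuf, Rohan & Tariq

Sorted by start: Marcus, Yusuf, Felix, Elena, Rohan, Tariq.
Yusuf starts after Marcus ends, so nothing later overlaps Marcus either.
Felix starts before Yusuf ends → Yusuf and Felix overlap.
Elena starts after Yusuf ends, so nothing later overlaps Yusuf either.
Elena starts after Felix ends, so nothing later overlaps Felix either.
Rohan starts after Elena ends, so nothing later overlaps Elena either.
Tariq starts before Rohan ends → Rohan and Tariq overlap.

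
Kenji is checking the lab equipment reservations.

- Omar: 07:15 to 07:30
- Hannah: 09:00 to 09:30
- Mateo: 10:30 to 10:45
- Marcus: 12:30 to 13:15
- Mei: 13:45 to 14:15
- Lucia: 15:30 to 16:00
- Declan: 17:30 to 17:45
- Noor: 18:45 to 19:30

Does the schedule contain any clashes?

No

Sorted by start: Omar, Hannah, Mateo, Marcus, Mei, Lucia, Declan, Noor.
Hannah starts after Omar ends, so nothing later overlaps Omar either.
Mateo starts after Hannah ends, so nothing later overlaps Hannah either.
Marcus starts after Mateo ends, so nothing later overlaps Mateo either.
Mei starts after Marcus ends, so nothing later overlaps Marcus either.
Lucia starts after Mei ends, so nothing later overlaps Mei either.
Declan starts after Lucia ends, so nothing later overlaps Lucia either.
Noor starts after Declan ends.
Every pair is clear; the schedule has no overlaps.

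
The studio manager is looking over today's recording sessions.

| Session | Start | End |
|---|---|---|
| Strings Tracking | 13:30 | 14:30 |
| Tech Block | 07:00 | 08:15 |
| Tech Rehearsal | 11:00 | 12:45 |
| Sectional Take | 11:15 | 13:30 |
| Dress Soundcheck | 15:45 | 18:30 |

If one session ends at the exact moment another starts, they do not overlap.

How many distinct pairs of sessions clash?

Sorted by start: Tech Block, Tech Rehearsal, Sectional Take, Strings Tracking, Dress Soundcheck.
Tech Rehearsal starts after Tech Block ends; Tech Block is clear from here.
Sectional Take starts before Tech Rehearsal ends → Tech Rehearsal and Sectional Take overlap.
Strings Tracking starts after Tech Rehearsal ends; Tech Rehearsal is clear from here.
Strings Tracking starts exactly when Sectional Take ends (back-to-back, no overlap); Sectional Take is clear from here.
Dress Soundcheck starts after Strings Tracking ends.
Overlapping pairs: Sectional Take & Tech Rehearsal — 1 in total.

1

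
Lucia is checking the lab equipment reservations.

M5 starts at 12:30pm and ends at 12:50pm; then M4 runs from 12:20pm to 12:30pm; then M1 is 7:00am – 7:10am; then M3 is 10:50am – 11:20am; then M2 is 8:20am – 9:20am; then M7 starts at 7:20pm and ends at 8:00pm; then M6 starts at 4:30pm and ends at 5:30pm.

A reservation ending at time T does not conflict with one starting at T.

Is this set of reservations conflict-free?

Sorted by start: M1, M2, M3, M4, M5, M6, M7.
M2 starts after M1 ends, so nothing later overlaps M1 either.
M3 starts after M2 ends, so nothing later overlaps M2 either.
M4 starts after M3 ends, so nothing later overlaps M3 either.
M5 starts exactly when M4 ends (back-to-back, no overlap), so nothing later overlaps M4 either.
M6 starts after M5 ends, so nothing later overlaps M5 either.
M7 starts after M6 ends.
Every pair is clear; the schedule has no overlaps.

Yes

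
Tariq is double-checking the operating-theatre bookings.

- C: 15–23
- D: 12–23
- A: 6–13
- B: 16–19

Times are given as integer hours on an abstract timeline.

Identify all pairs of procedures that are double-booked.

A & D, B & C, B & D, C & D

Check each pair: they overlap iff neither finishes before the other starts.
Sorted by start: A, D, C, B.
D starts before A ends → A and D overlap.
C starts after A ends, so nothing later overlaps A either.
C starts before D ends → D and C overlap.
B starts before D ends → D and B overlap.
B starts before C ends → C and B overlap.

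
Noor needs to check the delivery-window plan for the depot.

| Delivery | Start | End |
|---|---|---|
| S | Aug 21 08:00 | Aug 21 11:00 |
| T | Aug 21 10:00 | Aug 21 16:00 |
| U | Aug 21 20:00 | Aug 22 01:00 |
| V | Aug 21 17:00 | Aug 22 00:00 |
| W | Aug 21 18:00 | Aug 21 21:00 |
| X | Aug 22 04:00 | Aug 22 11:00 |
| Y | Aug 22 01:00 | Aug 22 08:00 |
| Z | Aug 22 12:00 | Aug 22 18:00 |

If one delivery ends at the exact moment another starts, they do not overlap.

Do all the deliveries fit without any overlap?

Two intervals overlap when each starts before the other ends.
Sorted by start: S, T, V, W, U, Y, X, Z.
T starts before S ends → S and T overlap.
That's a conflict, so the schedule is not conflict-free.

No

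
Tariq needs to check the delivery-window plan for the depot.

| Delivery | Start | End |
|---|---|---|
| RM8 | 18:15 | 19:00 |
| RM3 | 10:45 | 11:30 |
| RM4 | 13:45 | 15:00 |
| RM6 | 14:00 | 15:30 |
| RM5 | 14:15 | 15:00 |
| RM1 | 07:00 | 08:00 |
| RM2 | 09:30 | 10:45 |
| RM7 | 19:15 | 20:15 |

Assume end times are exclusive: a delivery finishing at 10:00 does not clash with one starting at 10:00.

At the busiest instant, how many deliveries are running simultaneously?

Sort all start/end points and keep a running count:
07:00 start RM1 → 1
08:00 end RM1 → 0
09:30 start RM2 → 1
10:45 end RM2 → 0
10:45 start RM3 → 1
11:30 end RM3 → 0
13:45 start RM4 → 1
14:00 start RM6 → 2
14:15 start RM5 → 3
15:00 end RM4 → 2
15:00 end RM5 → 1
15:30 end RM6 → 0
18:15 start RM8 → 1
19:00 end RM8 → 0
19:15 start RM7 → 1
20:15 end RM7 → 0
Peak is 3, at 14:15 (RM4, RM5, RM6).

3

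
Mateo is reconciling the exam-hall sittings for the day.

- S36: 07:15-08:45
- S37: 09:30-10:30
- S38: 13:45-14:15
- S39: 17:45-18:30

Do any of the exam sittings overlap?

No

Check each pair: they overlap iff neither finishes before the other starts.
Sorted by start: S36, S37, S38, S39.
S37 starts after S36 ends, so S36 has no further overlaps.
S38 starts after S37 ends, so S37 has no further overlaps.
S39 starts after S38 ends.
Every pair is clear; the schedule has no overlaps.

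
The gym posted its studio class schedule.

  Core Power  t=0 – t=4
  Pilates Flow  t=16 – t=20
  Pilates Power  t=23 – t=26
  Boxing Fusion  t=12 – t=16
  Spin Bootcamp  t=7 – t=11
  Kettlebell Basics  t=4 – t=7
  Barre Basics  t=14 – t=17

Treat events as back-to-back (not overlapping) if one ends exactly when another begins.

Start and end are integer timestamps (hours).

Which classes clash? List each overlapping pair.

Barre Basics & Boxing Fusion, Barre Basics & Pilates Flow

Sorted by start: Core Power, Kettlebell Basics, Spin Bootcamp, Boxing Fusion, Barre Basics, Pilates Flow, Pilates Power.
Kettlebell Basics starts exactly when Core Power ends (back-to-back, no overlap), so nothing later overlaps Core Power either.
Spin Bootcamp starts exactly when Kettlebell Basics ends (back-to-back, no overlap), so nothing later overlaps Kettlebell Basics either.
Boxing Fusion starts after Spin Bootcamp ends, so nothing later overlaps Spin Bootcamp either.
Barre Basics starts before Boxing Fusion ends → Boxing Fusion and Barre Basics overlap.
Pilates Flow starts exactly when Boxing Fusion ends (back-to-back, no overlap), so nothing later overlaps Boxing Fusion either.
Pilates Flow starts before Barre Basics ends → Barre Basics and Pilates Flow overlap.
Pilates Power starts after Barre Basics ends.
Pilates Power starts after Pilates Flow ends.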